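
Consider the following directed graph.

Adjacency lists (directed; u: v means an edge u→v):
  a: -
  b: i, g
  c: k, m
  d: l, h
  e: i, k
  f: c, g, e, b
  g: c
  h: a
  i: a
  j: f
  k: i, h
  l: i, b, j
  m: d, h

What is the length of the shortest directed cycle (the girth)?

6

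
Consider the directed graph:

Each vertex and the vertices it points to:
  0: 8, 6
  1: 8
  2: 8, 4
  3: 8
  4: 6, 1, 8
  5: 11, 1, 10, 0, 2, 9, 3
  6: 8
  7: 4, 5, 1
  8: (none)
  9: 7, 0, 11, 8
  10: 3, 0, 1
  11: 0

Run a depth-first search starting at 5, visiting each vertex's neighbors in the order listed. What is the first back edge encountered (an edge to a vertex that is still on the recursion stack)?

7→5

DFS from 5 (visiting each vertex's neighbors in the order listed); mark gray on enter, black on exit:
5 gray
  11 gray
    0 gray
      8 gray
      8 black
      6 gray
        6→8: 8 black — skip
      6 black
    0 black
  11 black
  1 gray
    1→8: 8 black — skip
  1 black
  10 gray
    3 gray
      3→8: 8 black — skip
    3 black
    10→0: 0 black — skip
    10→1: 1 black — skip
  10 black
  5→0: 0 black — skip
  2 gray
    2→8: 8 black — skip
    4 gray
      4→6: 6 black — skip
      4→1: 1 black — skip
      4→8: 8 black — skip
    4 black
  2 black
  9 gray
    7 gray
      7→4: 4 black — skip
      7→5: 5 is gray → back edge
First back edge: 7 → 5.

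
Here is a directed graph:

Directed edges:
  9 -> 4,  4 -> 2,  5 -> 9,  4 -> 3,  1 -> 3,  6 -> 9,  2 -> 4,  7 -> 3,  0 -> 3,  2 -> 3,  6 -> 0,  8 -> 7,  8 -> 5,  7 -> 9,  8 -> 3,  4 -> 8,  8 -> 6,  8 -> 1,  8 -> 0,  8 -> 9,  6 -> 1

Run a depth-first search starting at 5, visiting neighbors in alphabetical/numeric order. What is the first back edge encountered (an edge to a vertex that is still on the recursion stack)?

DFS from 5 (visiting neighbors in alphabetical/numeric order); mark gray on enter, black on exit:
5 gray
  9 gray
    4 gray
      2 gray
        3 gray
        3 black
        2→4: 4 is gray → back edge
First back edge: 2 → 4.

2->4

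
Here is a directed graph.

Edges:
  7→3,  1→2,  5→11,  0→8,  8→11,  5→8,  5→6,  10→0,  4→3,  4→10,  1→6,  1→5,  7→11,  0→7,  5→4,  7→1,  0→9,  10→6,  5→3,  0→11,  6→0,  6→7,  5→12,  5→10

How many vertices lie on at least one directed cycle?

7

A vertex is on a directed cycle iff it belongs to a strongly connected component of size ≥ 2 (or has a self-loop).
The vertices on cycles are {0, 1, 4, 5, 6, 7, 10} — 7 in total.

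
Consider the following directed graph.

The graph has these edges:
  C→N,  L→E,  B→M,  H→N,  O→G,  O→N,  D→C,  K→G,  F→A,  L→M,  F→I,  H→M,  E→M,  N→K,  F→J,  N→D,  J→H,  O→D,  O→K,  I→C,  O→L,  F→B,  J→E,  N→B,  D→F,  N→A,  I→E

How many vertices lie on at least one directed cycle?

7

A vertex is on a directed cycle iff it belongs to a strongly connected component of size ≥ 2 (or has a self-loop).
The vertices on cycles are {C, D, F, H, I, J, N} — 7 in total.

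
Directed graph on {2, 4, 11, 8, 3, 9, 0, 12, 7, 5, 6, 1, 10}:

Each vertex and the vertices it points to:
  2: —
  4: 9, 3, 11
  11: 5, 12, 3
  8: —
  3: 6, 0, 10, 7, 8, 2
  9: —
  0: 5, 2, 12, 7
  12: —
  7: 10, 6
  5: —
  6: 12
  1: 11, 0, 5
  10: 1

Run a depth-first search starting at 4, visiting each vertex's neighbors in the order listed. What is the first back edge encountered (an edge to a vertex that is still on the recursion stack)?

DFS from 4 (visiting each vertex's neighbors in the order listed); mark gray on enter, black on exit:
4 gray
  9 gray
  9 black
  3 gray
    6 gray
      12 gray
      12 black
    6 black
    0 gray
      5 gray
      5 black
      2 gray
      2 black
      0→12: 12 black — skip
      7 gray
        10 gray
          1 gray
            11 gray
              11→5: 5 black — skip
              11→12: 12 black — skip
              11→3: 3 is gray → back edge
First back edge: 11 → 3.

11→3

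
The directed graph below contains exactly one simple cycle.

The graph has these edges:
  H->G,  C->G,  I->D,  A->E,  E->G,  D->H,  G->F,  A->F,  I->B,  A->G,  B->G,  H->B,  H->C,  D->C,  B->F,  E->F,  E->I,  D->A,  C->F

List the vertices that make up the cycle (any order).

A, D, E, I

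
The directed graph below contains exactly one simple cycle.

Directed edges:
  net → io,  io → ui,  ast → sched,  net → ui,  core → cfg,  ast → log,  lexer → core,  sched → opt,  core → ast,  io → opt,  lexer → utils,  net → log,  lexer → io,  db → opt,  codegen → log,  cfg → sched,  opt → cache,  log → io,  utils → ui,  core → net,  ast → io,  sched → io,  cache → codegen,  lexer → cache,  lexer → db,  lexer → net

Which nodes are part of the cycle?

io, log, opt, cache, codegen

DFS with gray/black marking from cache:
cache gray
  codegen gray
    log gray
      io gray
        ui gray
        ui black
        opt gray
          opt→cache: cache is gray → back edge
Back edge closes the cycle cache → codegen → log → io → opt → cache; its vertices are {io, log, opt, cache, codegen}.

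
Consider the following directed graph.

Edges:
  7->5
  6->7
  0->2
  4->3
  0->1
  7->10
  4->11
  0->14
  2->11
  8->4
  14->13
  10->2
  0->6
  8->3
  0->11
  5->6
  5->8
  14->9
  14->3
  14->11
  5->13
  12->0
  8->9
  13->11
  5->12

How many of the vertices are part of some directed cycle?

A vertex is on a directed cycle iff it belongs to a strongly connected component of size ≥ 2 (or has a self-loop).
The vertices on cycles are {0, 5, 6, 7, 12} — 5 in total.

5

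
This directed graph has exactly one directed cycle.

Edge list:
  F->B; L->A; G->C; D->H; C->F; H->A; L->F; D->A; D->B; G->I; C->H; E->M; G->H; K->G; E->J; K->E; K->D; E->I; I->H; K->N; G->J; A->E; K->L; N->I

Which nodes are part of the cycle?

DFS with gray/black marking from E:
E gray
  M gray
  M black
  I gray
    H gray
      A gray
        A→E: E is gray → back edge
Back edge closes the cycle E → I → H → A → E; its vertices are {A, E, H, I}.

A, E, H, I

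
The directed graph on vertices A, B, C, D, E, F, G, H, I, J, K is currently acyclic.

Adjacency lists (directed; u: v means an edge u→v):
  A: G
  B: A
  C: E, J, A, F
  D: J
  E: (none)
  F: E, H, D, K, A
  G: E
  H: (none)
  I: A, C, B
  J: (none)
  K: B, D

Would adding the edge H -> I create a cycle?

Yes

Adding H→I creates a cycle iff I can already reach H.
Path from I: I → C → F → H.
So I → … → H → I is a cycle.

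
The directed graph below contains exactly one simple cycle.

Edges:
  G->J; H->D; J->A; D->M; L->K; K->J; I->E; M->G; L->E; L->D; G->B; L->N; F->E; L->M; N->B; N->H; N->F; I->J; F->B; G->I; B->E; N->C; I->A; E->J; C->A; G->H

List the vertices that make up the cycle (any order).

D, G, H, M

DFS with gray/black marking from D:
D gray
  M gray
    G gray
      J gray
        A gray
        A black
      J black
      B gray
        E gray
          E→J: J black — skip
        E black
      B black
      I gray
        I→A: A black — skip
        I→J: J black — skip
        I→E: E black — skip
      I black
      H gray
        H→D: D is gray → back edge
Back edge closes the cycle D → M → G → H → D; its vertices are {D, G, H, M}.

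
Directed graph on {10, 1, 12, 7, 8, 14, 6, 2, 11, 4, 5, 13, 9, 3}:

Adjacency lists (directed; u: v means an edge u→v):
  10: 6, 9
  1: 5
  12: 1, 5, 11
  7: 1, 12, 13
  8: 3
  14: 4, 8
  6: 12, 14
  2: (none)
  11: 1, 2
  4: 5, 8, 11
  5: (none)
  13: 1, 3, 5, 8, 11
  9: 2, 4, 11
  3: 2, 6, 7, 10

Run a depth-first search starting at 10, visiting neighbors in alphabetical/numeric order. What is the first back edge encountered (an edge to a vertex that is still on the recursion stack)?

DFS from 10 (visiting neighbors in alphabetical/numeric order); mark gray on enter, black on exit:
10 gray
  6 gray
    12 gray
      1 gray
        5 gray
        5 black
      1 black
      12→5: 5 black — skip
      11 gray
        11→1: 1 black — skip
        2 gray
        2 black
      11 black
    12 black
    14 gray
      4 gray
        4→5: 5 black — skip
        8 gray
          3 gray
            3→2: 2 black — skip
            3→6: 6 is gray → back edge
First back edge: 3 → 6.

3→6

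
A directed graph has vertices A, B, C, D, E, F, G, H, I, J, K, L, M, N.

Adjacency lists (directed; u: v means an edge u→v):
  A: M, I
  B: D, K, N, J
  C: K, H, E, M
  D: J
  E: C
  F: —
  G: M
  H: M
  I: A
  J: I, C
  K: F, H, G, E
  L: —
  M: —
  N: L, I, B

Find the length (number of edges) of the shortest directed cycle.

2

For each vertex v, BFS finds the shortest path from v back to v.
The shortest such closed walk is B → N → B, length 2.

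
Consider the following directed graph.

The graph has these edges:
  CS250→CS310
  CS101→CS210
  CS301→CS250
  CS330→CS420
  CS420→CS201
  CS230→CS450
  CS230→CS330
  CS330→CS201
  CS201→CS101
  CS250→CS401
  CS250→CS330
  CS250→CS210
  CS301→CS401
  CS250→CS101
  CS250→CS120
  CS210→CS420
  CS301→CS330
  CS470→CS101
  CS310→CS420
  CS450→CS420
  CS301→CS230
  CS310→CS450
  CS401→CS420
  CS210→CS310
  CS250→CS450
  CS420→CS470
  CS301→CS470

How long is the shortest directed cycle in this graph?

For each vertex v, BFS finds the shortest path from v back to v.
The shortest such closed walk is CS470 → CS101 → CS210 → CS420 → CS470, length 4.

4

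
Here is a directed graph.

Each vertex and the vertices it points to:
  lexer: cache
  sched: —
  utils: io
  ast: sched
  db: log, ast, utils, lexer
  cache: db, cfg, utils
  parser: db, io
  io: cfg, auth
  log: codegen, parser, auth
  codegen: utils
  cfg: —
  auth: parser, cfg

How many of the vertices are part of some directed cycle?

A vertex is on a directed cycle iff it belongs to a strongly connected component of size ≥ 2 (or has a self-loop).
The vertices on cycles are {db, io, log, auth, cache, lexer, utils, parser, codegen} — 9 in total.

9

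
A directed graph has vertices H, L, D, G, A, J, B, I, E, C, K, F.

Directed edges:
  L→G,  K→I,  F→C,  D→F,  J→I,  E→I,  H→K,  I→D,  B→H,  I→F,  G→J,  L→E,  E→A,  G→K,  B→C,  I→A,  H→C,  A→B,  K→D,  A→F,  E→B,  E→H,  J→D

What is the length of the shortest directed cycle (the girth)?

5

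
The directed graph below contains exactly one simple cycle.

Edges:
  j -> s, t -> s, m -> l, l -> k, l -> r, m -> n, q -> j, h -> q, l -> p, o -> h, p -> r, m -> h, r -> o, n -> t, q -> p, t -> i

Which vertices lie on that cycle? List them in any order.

h, o, p, q, r

DFS with gray/black marking from h:
h gray
  q gray
    p gray
      r gray
        o gray
          o→h: h is gray → back edge
Back edge closes the cycle h → q → p → r → o → h; its vertices are {h, o, p, q, r}.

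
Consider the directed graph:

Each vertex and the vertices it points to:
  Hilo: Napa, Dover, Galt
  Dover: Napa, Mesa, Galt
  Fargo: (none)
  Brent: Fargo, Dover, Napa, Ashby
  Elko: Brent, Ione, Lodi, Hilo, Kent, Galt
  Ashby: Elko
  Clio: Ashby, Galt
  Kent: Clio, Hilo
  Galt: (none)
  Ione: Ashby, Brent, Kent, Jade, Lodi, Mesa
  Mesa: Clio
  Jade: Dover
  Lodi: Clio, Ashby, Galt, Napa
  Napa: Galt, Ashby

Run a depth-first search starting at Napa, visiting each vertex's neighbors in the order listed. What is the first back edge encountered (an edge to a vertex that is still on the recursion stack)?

DFS from Napa (visiting each vertex's neighbors in the order listed); mark gray on enter, black on exit:
Napa gray
  Galt gray
  Galt black
  Ashby gray
    Elko gray
      Brent gray
        Fargo gray
        Fargo black
        Dover gray
          Dover→Napa: Napa is gray → back edge
First back edge: Dover → Napa.

Dover->Napa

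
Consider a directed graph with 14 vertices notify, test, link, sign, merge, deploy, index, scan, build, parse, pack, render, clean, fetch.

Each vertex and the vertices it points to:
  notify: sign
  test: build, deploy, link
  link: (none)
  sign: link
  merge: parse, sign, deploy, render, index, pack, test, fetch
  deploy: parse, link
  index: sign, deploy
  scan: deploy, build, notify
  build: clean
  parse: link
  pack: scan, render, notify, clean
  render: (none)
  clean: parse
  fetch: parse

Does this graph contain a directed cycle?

No

DFS with white/gray/black marking, starting from build:
build gray
  clean gray
    parse gray
      link gray
      link black
    parse black
  clean black
build black
notify gray
  sign gray
    sign→link: link black — skip
  sign black
notify black
test gray
  test→build: build black — skip
  deploy gray
    deploy→parse: parse black — skip
    deploy→link: link black — skip
  deploy black
  test→link: link black — skip
test black
merge gray
  merge→parse: parse black — skip
  merge→sign: sign black — skip
  merge→deploy: deploy black — skip
  render gray
  render black
  index gray
    index→sign: sign black — skip
    index→deploy: deploy black — skip
  index black
  pack gray
    scan gray
      scan→deploy: deploy black — skip
      scan→build: build black — skip
      scan→notify: notify black — skip
    scan black
    pack→render: render black — skip
    pack→notify: notify black — skip
    pack→clean: clean black — skip
  pack black
  merge→test: test black — skip
  fetch gray
    fetch→parse: parse black — skip
  fetch black
merge black
Every edge goes to a white or black vertex — no back edge, so the graph is acyclic.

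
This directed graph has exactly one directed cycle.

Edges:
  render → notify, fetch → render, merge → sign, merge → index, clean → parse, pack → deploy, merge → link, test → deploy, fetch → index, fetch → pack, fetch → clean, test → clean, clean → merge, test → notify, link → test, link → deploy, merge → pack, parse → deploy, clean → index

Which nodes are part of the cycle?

link, test, clean, merge

DFS with gray/black marking from clean:
clean gray
  merge gray
    link gray
      test gray
        test→clean: clean is gray → back edge
Back edge closes the cycle clean → merge → link → test → clean; its vertices are {link, test, clean, merge}.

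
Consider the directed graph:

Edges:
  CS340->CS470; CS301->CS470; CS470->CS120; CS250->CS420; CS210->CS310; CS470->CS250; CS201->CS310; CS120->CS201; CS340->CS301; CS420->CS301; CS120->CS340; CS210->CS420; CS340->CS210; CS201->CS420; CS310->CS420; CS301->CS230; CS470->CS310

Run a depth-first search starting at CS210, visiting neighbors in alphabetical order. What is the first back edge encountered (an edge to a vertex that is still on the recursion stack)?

DFS from CS210 (visiting neighbors in alphabetical order); mark gray on enter, black on exit:
CS210 gray
  CS310 gray
    CS420 gray
      CS301 gray
        CS230 gray
        CS230 black
        CS470 gray
          CS120 gray
            CS201 gray
              CS201→CS310: CS310 is gray → back edge
First back edge: CS201 → CS310.

CS201→CS310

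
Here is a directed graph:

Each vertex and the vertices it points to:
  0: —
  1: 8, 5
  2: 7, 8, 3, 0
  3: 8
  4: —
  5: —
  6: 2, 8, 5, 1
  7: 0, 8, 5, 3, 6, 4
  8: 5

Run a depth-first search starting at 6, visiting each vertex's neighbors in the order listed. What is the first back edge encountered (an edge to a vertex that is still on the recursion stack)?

DFS from 6 (visiting each vertex's neighbors in the order listed); mark gray on enter, black on exit:
6 gray
  2 gray
    7 gray
      0 gray
      0 black
      8 gray
        5 gray
        5 black
      8 black
      7→5: 5 black — skip
      3 gray
        3→8: 8 black — skip
      3 black
      7→6: 6 is gray → back edge
First back edge: 7 → 6.

7→6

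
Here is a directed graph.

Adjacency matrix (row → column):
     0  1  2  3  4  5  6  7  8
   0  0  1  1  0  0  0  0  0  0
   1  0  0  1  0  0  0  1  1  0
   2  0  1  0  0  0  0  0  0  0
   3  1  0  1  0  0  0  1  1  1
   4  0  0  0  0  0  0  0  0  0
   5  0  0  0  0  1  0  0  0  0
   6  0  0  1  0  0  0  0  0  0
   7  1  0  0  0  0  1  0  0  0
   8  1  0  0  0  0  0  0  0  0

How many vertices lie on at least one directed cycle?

5

A vertex is on a directed cycle iff it belongs to a strongly connected component of size ≥ 2 (or has a self-loop).
The vertices on cycles are {0, 1, 2, 6, 7} — 5 in total.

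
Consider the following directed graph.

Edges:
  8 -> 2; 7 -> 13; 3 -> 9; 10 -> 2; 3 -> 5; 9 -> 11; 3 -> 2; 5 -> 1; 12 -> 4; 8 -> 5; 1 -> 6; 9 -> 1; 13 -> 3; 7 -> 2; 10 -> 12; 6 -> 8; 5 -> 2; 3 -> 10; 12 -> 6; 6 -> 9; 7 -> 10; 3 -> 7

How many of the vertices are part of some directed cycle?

8

A vertex is on a directed cycle iff it belongs to a strongly connected component of size ≥ 2 (or has a self-loop).
The vertices on cycles are {1, 3, 5, 6, 7, 8, 9, 13} — 8 in total.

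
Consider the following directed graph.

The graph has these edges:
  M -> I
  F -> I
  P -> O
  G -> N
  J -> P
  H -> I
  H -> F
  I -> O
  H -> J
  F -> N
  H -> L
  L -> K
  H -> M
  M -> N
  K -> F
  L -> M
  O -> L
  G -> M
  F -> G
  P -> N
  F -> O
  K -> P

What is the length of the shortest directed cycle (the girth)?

For each vertex v, BFS finds the shortest path from v back to v.
The shortest such closed walk is F → O → L → K → F, length 4.

4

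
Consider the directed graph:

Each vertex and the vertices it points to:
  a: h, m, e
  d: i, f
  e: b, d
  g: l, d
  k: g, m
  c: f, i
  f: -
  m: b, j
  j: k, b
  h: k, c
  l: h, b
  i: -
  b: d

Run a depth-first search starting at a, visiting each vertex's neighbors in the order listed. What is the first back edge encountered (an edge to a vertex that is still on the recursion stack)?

DFS from a (visiting each vertex's neighbors in the order listed); mark gray on enter, black on exit:
a gray
  h gray
    k gray
      g gray
        l gray
          l→h: h is gray → back edge
First back edge: l → h.

l→h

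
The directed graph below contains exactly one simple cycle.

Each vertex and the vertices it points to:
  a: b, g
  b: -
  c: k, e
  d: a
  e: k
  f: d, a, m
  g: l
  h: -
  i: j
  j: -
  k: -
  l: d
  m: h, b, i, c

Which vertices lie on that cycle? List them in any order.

DFS with gray/black marking from a:
a gray
  b gray
  b black
  g gray
    l gray
      d gray
        d→a: a is gray → back edge
Back edge closes the cycle a → g → l → d → a; its vertices are {a, d, g, l}.

a, d, g, l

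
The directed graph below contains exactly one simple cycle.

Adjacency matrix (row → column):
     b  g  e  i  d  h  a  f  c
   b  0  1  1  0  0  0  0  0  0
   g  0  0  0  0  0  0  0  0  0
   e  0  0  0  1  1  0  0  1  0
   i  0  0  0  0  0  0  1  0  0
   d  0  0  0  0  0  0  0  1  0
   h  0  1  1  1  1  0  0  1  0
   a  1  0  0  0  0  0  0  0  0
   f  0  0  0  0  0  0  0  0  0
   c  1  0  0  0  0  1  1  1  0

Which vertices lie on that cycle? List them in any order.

DFS with gray/black marking from b:
b gray
  e gray
    f gray
    f black
    d gray
      d→f: f black — skip
    d black
    i gray
      a gray
        a→b: b is gray → back edge
Back edge closes the cycle b → e → i → a → b; its vertices are {a, b, e, i}.

a, b, e, i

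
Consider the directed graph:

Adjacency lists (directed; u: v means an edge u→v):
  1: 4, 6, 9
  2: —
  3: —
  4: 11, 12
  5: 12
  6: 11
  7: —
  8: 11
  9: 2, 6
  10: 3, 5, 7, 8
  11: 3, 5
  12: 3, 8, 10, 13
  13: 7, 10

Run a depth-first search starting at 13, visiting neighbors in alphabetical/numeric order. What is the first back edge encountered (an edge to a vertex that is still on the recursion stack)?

DFS from 13 (visiting neighbors in alphabetical/numeric order); mark gray on enter, black on exit:
13 gray
  7 gray
  7 black
  10 gray
    3 gray
    3 black
    5 gray
      12 gray
        12→3: 3 black — skip
        8 gray
          11 gray
            11→3: 3 black — skip
            11→5: 5 is gray → back edge
First back edge: 11 → 5.

11→5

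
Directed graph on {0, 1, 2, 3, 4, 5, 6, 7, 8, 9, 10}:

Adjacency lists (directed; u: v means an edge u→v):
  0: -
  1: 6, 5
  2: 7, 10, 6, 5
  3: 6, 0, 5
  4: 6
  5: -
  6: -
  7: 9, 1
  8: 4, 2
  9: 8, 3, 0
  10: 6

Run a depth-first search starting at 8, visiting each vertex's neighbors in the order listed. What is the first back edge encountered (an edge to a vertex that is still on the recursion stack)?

9→8

DFS from 8 (visiting each vertex's neighbors in the order listed); mark gray on enter, black on exit:
8 gray
  4 gray
    6 gray
    6 black
  4 black
  2 gray
    7 gray
      9 gray
        9→8: 8 is gray → back edge
First back edge: 9 → 8.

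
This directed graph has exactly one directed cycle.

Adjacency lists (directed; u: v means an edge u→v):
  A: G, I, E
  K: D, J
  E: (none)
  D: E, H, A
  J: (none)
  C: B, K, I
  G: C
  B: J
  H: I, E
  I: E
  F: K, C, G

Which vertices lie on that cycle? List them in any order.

A, C, D, G, K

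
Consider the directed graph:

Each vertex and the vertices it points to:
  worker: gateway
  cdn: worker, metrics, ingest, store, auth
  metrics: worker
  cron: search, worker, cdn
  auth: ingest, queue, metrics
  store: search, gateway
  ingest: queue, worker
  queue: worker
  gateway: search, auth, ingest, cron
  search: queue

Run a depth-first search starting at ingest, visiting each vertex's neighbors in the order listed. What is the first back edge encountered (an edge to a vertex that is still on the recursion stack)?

search→queue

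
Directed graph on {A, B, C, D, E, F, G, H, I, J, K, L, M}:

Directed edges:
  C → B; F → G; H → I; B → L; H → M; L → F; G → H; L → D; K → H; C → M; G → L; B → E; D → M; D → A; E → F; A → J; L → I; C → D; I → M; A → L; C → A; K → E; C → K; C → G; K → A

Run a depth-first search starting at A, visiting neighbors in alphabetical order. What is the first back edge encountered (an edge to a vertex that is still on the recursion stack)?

D→A

DFS from A (visiting neighbors in alphabetical order); mark gray on enter, black on exit:
A gray
  J gray
  J black
  L gray
    D gray
      D→A: A is gray → back edge
First back edge: D → A.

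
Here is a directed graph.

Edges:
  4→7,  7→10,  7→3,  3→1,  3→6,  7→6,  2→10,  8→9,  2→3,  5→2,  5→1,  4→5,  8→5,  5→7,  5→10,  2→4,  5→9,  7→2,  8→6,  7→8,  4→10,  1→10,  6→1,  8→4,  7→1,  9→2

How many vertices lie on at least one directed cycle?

A vertex is on a directed cycle iff it belongs to a strongly connected component of size ≥ 2 (or has a self-loop).
The vertices on cycles are {2, 4, 5, 7, 8, 9} — 6 in total.

6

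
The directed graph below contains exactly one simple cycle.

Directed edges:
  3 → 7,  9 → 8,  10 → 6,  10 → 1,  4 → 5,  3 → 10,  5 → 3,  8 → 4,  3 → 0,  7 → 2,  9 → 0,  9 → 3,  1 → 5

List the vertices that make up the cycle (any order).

1, 3, 5, 10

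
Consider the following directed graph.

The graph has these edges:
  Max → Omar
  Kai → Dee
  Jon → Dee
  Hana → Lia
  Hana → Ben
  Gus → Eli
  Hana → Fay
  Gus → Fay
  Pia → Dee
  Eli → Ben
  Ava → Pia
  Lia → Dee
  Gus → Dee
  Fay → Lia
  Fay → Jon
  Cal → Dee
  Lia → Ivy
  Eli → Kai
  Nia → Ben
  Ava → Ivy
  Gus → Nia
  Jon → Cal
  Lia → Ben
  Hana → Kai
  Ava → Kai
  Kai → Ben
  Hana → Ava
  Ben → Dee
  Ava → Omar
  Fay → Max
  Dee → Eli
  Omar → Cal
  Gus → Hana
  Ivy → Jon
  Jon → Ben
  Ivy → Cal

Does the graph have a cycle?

DFS with white/gray/black marking, starting from Ava:
Ava gray
  Kai gray
    Dee gray
      Eli gray
        Eli→Kai: Kai is gray → back edge
Back edge found, so a cycle exists: Kai → Dee → Eli → Kai.

Yes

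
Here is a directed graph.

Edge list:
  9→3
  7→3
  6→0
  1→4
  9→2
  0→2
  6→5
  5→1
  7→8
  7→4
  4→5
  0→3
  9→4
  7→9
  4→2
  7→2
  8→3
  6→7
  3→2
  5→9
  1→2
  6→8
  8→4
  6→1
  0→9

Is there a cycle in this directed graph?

Yes

DFS with white/gray/black marking, starting from 9:
9 gray
  4 gray
    2 gray
    2 black
    5 gray
      1 gray
        1→4: 4 is gray → back edge
Back edge found, so a cycle exists: 4 → 5 → 1 → 4.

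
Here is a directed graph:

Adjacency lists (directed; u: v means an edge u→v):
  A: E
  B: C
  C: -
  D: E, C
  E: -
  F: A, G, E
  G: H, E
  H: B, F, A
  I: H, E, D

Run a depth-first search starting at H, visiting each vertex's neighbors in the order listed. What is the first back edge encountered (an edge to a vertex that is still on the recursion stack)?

G→H

DFS from H (visiting each vertex's neighbors in the order listed); mark gray on enter, black on exit:
H gray
  B gray
    C gray
    C black
  B black
  F gray
    A gray
      E gray
      E black
    A black
    G gray
      G→H: H is gray → back edge
First back edge: G → H.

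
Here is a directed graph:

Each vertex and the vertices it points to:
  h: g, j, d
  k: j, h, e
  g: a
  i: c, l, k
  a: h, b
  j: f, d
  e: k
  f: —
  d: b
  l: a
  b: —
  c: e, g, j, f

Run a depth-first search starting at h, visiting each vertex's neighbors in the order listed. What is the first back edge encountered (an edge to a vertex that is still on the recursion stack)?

a→h

DFS from h (visiting each vertex's neighbors in the order listed); mark gray on enter, black on exit:
h gray
  g gray
    a gray
      a→h: h is gray → back edge
First back edge: a → h.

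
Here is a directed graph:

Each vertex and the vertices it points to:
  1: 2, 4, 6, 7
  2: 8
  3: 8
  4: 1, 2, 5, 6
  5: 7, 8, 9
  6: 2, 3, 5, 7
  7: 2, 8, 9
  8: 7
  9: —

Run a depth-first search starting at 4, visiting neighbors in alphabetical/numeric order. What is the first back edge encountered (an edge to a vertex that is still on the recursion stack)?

DFS from 4 (visiting neighbors in alphabetical/numeric order); mark gray on enter, black on exit:
4 gray
  1 gray
    2 gray
      8 gray
        7 gray
          7→2: 2 is gray → back edge
First back edge: 7 → 2.

7→2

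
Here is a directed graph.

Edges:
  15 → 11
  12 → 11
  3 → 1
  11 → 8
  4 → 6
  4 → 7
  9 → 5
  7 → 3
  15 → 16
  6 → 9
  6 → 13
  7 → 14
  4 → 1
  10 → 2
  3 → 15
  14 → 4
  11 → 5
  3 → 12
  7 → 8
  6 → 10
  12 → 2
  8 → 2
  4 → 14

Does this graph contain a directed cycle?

Yes

DFS with white/gray/black marking, starting from 1:
1 gray
1 black
2 gray
2 black
3 gray
  12 gray
    11 gray
      8 gray
        8→2: 2 black — skip
      8 black
      5 gray
      5 black
    11 black
    12→2: 2 black — skip
  12 black
  3→1: 1 black — skip
  15 gray
    15→11: 11 black — skip
    16 gray
    16 black
  15 black
3 black
4 gray
  4→1: 1 black — skip
  14 gray
    14→4: 4 is gray → back edge
Back edge found, so a cycle exists: 4 → 14 → 4.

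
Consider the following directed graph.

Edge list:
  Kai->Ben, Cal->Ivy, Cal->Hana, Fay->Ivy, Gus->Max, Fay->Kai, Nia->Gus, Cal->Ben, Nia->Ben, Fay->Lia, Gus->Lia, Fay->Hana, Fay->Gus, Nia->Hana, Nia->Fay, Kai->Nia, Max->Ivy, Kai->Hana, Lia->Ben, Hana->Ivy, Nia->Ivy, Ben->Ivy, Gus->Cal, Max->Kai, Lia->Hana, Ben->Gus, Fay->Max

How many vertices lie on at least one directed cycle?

A vertex is on a directed cycle iff it belongs to a strongly connected component of size ≥ 2 (or has a self-loop).
The vertices on cycles are {Ben, Cal, Fay, Gus, Kai, Lia, Max, Nia} — 8 in total.

8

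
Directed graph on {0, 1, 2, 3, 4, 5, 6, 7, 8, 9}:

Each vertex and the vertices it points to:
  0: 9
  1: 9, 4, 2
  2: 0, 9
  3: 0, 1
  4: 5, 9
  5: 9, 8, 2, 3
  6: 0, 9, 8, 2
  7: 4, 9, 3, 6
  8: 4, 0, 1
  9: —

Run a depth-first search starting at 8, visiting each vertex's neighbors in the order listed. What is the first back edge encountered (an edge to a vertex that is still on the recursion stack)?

DFS from 8 (visiting each vertex's neighbors in the order listed); mark gray on enter, black on exit:
8 gray
  4 gray
    5 gray
      9 gray
      9 black
      5→8: 8 is gray → back edge
First back edge: 5 → 8.

5→8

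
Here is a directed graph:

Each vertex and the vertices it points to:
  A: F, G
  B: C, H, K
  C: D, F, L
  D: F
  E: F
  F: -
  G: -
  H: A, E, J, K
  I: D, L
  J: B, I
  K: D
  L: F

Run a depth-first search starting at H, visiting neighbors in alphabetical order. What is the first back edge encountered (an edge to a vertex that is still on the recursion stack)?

B->H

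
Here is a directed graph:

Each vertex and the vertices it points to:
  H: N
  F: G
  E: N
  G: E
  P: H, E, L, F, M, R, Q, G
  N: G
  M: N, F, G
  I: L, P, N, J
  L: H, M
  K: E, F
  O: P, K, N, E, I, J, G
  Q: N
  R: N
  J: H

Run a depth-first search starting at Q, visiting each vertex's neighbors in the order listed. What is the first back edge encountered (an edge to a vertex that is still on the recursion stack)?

E→N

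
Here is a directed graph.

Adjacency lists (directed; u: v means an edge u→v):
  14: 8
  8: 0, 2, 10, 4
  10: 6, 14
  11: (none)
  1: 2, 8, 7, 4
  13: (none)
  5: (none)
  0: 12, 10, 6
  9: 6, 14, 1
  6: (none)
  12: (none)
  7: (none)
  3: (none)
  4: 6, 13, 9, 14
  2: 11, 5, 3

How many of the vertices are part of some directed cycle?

7

A vertex is on a directed cycle iff it belongs to a strongly connected component of size ≥ 2 (or has a self-loop).
The vertices on cycles are {0, 1, 4, 8, 9, 10, 14} — 7 in total.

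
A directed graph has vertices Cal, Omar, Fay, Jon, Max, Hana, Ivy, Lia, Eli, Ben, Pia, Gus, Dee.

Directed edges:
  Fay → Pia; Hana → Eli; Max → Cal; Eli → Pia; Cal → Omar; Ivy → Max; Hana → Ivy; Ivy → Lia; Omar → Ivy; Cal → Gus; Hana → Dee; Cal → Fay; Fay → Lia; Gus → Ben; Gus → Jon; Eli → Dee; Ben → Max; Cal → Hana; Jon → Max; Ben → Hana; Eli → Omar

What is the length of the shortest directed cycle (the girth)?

4

For each vertex v, BFS finds the shortest path from v back to v.
The shortest such closed walk is Cal → Hana → Ivy → Max → Cal, length 4.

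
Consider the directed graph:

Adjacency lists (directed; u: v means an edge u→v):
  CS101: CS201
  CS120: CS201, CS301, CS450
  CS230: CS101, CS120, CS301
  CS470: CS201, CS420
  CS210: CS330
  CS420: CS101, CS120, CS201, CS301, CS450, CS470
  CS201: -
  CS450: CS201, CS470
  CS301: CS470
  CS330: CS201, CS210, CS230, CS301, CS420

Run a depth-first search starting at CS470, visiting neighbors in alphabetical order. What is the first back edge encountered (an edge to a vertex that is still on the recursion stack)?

DFS from CS470 (visiting neighbors in alphabetical order); mark gray on enter, black on exit:
CS470 gray
  CS201 gray
  CS201 black
  CS420 gray
    CS101 gray
      CS101→CS201: CS201 black — skip
    CS101 black
    CS120 gray
      CS120→CS201: CS201 black — skip
      CS301 gray
        CS301→CS470: CS470 is gray → back edge
First back edge: CS301 → CS470.

CS301->CS470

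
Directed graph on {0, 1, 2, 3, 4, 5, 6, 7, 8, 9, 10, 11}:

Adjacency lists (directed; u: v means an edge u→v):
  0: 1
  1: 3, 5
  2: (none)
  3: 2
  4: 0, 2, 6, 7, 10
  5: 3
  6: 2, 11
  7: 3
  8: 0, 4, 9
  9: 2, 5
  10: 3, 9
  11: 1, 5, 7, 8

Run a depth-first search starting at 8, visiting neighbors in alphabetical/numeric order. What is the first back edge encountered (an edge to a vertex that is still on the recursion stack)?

DFS from 8 (visiting neighbors in alphabetical/numeric order); mark gray on enter, black on exit:
8 gray
  0 gray
    1 gray
      3 gray
        2 gray
        2 black
      3 black
      5 gray
        5→3: 3 black — skip
      5 black
    1 black
  0 black
  4 gray
    4→0: 0 black — skip
    4→2: 2 black — skip
    6 gray
      6→2: 2 black — skip
      11 gray
        11→1: 1 black — skip
        11→5: 5 black — skip
        7 gray
          7→3: 3 black — skip
        7 black
        11→8: 8 is gray → back edge
First back edge: 11 → 8.

11->8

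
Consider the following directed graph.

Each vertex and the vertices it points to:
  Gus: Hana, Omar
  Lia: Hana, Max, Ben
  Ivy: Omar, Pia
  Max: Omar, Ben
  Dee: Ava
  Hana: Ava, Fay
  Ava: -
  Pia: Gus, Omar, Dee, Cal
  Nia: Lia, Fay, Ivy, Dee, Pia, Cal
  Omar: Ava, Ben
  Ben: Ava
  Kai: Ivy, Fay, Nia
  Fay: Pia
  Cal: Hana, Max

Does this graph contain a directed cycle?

DFS with white/gray/black marking, starting from Kai:
Kai gray
  Ivy gray
    Omar gray
      Ava gray
      Ava black
      Ben gray
        Ben→Ava: Ava black — skip
      Ben black
    Omar black
    Pia gray
      Gus gray
        Hana gray
          Hana→Ava: Ava black — skip
          Fay gray
            Fay→Pia: Pia is gray → back edge
Back edge found, so a cycle exists: Pia → Gus → Hana → Fay → Pia.

Yes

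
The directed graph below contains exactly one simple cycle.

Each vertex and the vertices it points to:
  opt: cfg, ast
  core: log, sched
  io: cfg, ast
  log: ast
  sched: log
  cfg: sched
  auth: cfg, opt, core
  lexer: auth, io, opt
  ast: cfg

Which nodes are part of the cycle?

ast, cfg, log, sched

DFS with gray/black marking from log:
log gray
  ast gray
    cfg gray
      sched gray
        sched→log: log is gray → back edge
Back edge closes the cycle log → ast → cfg → sched → log; its vertices are {ast, cfg, log, sched}.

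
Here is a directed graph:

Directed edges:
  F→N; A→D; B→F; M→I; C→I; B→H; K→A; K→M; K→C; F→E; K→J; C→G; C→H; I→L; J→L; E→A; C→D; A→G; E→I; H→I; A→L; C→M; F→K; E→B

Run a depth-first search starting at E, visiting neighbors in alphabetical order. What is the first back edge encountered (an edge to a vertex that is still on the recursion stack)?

F->E

DFS from E (visiting neighbors in alphabetical order); mark gray on enter, black on exit:
E gray
  A gray
    D gray
    D black
    G gray
    G black
    L gray
    L black
  A black
  B gray
    F gray
      F→E: E is gray → back edge
First back edge: F → E.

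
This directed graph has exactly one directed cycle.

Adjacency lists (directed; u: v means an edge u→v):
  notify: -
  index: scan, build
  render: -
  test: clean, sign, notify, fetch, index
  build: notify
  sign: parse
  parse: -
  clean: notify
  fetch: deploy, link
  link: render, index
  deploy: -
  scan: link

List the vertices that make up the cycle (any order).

DFS with gray/black marking from link:
link gray
  render gray
  render black
  index gray
    scan gray
      scan→link: link is gray → back edge
Back edge closes the cycle link → index → scan → link; its vertices are {link, scan, index}.

link, scan, index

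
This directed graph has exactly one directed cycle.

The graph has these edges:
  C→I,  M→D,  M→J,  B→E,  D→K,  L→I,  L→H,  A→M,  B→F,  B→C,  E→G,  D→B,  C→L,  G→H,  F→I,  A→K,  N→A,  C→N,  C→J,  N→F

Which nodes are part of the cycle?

DFS with gray/black marking from B:
B gray
  E gray
    G gray
      H gray
      H black
    G black
  E black
  F gray
    I gray
    I black
  F black
  C gray
    L gray
      L→H: H black — skip
      L→I: I black — skip
    L black
    N gray
      A gray
        M gray
          J gray
          J black
          D gray
            K gray
            K black
            D→B: B is gray → back edge
Back edge closes the cycle B → C → N → A → M → D → B; its vertices are {A, B, C, D, M, N}.

A, B, C, D, M, N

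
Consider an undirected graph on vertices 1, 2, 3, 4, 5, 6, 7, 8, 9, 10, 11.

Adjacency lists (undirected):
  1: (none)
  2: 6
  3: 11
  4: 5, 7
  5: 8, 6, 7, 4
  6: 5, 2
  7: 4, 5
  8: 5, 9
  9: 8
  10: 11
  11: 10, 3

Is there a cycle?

Yes

DFS, tracking each vertex's parent; an edge to a visited non-parent vertex closes a cycle.
Start from 7:
visit 7 (parent –)
  visit 4 (parent 7)
    visit 5 (parent 4)
      visit 8 (parent 5)
        8–5: parent, skip
        visit 9 (parent 8)
          9–8: parent, skip
      visit 6 (parent 5)
        6–5: parent, skip
        visit 2 (parent 6)
          2–6: parent, skip
      5–7: 7 visited and ≠ parent → cycle
Cycle: 7 – 4 – 5 – 7.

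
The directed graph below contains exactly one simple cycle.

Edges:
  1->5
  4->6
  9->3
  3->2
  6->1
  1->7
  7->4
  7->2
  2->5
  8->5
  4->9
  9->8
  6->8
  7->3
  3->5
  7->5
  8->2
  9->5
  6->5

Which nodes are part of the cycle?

DFS with gray/black marking from 4:
4 gray
  9 gray
    8 gray
      2 gray
        5 gray
        5 black
      2 black
      8→5: 5 black — skip
    8 black
    3 gray
      3→5: 5 black — skip
      3→2: 2 black — skip
    3 black
    9→5: 5 black — skip
  9 black
  6 gray
    1 gray
      7 gray
        7→3: 3 black — skip
        7→2: 2 black — skip
        7→5: 5 black — skip
        7→4: 4 is gray → back edge
Back edge closes the cycle 4 → 6 → 1 → 7 → 4; its vertices are {1, 4, 6, 7}.

1, 4, 6, 7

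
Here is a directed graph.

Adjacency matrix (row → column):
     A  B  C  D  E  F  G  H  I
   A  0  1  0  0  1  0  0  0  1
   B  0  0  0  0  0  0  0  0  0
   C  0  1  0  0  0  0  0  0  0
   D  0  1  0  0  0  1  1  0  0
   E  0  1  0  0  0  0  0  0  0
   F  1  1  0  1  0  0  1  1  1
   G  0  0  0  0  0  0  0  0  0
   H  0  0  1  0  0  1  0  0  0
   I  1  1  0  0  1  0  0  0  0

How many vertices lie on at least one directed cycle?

5

A vertex is on a directed cycle iff it belongs to a strongly connected component of size ≥ 2 (or has a self-loop).
The vertices on cycles are {A, D, F, H, I} — 5 in total.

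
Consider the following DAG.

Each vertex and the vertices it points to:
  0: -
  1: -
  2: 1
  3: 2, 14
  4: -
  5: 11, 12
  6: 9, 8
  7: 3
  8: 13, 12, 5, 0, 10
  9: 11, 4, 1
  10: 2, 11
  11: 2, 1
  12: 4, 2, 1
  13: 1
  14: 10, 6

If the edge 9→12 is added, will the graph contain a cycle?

No

Adding 9→12 creates a cycle iff 12 can already reach 9.
Explore from 12: no path reaches 9. The graph stays acyclic.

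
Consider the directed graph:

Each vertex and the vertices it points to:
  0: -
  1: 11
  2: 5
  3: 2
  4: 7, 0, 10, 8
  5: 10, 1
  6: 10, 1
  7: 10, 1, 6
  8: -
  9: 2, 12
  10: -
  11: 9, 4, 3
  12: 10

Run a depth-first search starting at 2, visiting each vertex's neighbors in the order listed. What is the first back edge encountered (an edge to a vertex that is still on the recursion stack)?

DFS from 2 (visiting each vertex's neighbors in the order listed); mark gray on enter, black on exit:
2 gray
  5 gray
    10 gray
    10 black
    1 gray
      11 gray
        9 gray
          9→2: 2 is gray → back edge
First back edge: 9 → 2.

9→2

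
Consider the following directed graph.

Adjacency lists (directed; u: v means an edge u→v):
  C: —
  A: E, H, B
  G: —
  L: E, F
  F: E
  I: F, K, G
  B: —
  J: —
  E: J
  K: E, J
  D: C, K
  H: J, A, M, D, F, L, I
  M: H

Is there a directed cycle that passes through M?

Yes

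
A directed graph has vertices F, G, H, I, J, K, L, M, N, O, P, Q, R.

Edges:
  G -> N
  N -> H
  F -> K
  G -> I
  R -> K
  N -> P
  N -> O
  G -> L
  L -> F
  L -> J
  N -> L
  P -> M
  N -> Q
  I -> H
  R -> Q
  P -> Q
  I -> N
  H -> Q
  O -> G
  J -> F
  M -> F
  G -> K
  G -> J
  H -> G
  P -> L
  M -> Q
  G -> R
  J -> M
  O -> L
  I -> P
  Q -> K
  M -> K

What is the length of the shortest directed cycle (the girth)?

3

For each vertex v, BFS finds the shortest path from v back to v.
The shortest such closed walk is G → I → H → G, length 3.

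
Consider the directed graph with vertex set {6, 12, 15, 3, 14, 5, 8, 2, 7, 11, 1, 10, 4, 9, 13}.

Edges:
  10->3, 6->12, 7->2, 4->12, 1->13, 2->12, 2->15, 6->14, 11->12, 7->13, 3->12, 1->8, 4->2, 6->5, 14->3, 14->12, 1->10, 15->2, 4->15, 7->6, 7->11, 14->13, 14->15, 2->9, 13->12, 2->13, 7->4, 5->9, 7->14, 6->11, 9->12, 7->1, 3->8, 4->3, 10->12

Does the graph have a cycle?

Yes

DFS with white/gray/black marking, starting from 6:
6 gray
  12 gray
  12 black
  11 gray
    11→12: 12 black — skip
  11 black
  14 gray
    14→12: 12 black — skip
    15 gray
      2 gray
        13 gray
          13→12: 12 black — skip
        13 black
        2→15: 15 is gray → back edge
Back edge found, so a cycle exists: 15 → 2 → 15.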